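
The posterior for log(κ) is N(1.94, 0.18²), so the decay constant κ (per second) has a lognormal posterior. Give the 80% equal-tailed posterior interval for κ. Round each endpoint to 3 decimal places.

On the log scale the 80% interval is 1.94 ± 1.282 × 0.18 = [1.7093, 2.1707].
Exponentiate: [e^1.7093, e^2.1707] = [5.525, 8.764].

[5.525, 8.764]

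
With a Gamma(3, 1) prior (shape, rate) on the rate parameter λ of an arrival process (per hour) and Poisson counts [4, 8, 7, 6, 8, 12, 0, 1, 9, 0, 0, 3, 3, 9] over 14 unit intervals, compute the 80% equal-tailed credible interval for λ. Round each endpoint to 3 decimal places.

Posterior: Gamma(3+70, 1+14) = Gamma(73, 15) (shape, rate).
Equal-tailed 80% interval: Gamma(73, 15) quantiles at 0.1 and 0.9.
Posterior mean ≈ 4.867, SD ≈ 0.570; a Normal approximation gives roughly [4.137, 5.597].
Exact: lower = 4.152; upper = 5.609.

[4.152, 5.609]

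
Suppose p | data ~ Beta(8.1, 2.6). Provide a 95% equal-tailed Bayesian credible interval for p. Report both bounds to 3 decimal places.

Posterior: Beta(8.1, 2.6).
Equal-tailed 95% interval: the 0.025 and 0.975 quantiles of Beta(8.1, 2.6).
Posterior mean ≈ 0.757, SD ≈ 0.125; a Normal approximation gives roughly [0.511, 1.003].
Exact: F⁻¹(0.025) = 0.474; F⁻¹(0.975) = 0.950.

[0.474, 0.950]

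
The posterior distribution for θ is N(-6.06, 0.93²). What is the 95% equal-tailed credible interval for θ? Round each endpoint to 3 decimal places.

[-7.883, -4.237]

The posterior is symmetric, so the 95% equal-tailed interval is θ = -6.06 ± z·0.93 with z = 1.960.
Half-width: 1.960 × 0.93 = 1.823.
-6.06 − 1.823 = -7.883; -6.06 + 1.823 = -4.237.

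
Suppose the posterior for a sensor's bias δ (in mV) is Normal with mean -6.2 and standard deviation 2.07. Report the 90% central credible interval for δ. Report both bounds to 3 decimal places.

The posterior is symmetric, so the 90% equal-tailed interval is δ = -6.2 ± z·2.07 with z = 1.645.
Half-width: 1.645 × 2.07 = 3.405.
-6.2 − 3.405 = -9.605; -6.2 + 3.405 = -2.795.

[-9.605, -2.795]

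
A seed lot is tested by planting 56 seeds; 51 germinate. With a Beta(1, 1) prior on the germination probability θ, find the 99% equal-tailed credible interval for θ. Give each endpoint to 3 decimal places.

Posterior: Beta(1+51, 1+5) = Beta(52, 6).
Equal-tailed 99% interval: the 0.005 and 0.995 quantiles of Beta(52, 6).
Posterior mean ≈ 0.897, SD ≈ 0.040; a Normal approximation gives roughly [0.794, 0.999].
Exact: F⁻¹(0.005) = 0.771; F⁻¹(0.995) = 0.972.

[0.771, 0.972]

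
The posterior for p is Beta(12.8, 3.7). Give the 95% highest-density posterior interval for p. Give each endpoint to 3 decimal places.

[0.580, 0.952]

The posterior is unimodal and skewed, so the HPD interval has equal density at both endpoints and is the shortest 95% interval.
Solving f(0.580) = f(0.952) with F(0.952) − F(0.580) = 0.95 gives [0.580, 0.952].
For comparison, the equal-tailed interval is [0.553, 0.935]; the HPD is narrower and shifted toward the mode.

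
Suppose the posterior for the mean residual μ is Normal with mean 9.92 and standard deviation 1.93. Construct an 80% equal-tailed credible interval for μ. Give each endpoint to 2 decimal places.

The posterior is symmetric, so the 80% equal-tailed interval is μ = 9.92 ± z·1.93 with z = 1.282.
Half-width: 1.282 × 1.93 = 2.47.
9.92 − 2.47 = 7.45; 9.92 + 2.47 = 12.39.

[7.45, 12.39]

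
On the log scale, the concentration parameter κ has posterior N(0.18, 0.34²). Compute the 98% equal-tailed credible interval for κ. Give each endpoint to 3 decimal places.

[0.543, 2.640]

On the log scale the 98% interval is 0.18 ± 2.326 × 0.34 = [-0.6110, 0.9710].
Exponentiate: [e^-0.6110, e^0.9710] = [0.543, 2.640].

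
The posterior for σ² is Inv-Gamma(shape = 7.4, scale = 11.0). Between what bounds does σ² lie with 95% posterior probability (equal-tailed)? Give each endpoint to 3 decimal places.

Inverse-Gamma(7.4, 11.0) quantiles: F⁻¹(0.025) and F⁻¹(0.975).
Equivalently, 1/σ² ~ Gamma(7.4, rate = 11.0); invert its 0.975 and 0.025 quantiles.
Posterior mean ≈ 1.719, SD ≈ 0.740; a Normal approximation gives roughly [0.269, 3.168].
Exact: lower = 0.808; upper = 3.586.

[0.808, 3.586]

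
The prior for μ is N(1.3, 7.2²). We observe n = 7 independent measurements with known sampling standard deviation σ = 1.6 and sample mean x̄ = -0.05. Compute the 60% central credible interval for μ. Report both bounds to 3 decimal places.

[-0.548, 0.467]

Posterior precision = 1/7.2² + 7/1.6² = 0.0193 + 2.7344 = 2.7537, so posterior SD = 0.6026.
Posterior mean = (1.3/7.2² + 7·-0.05/1.6²) / 2.7537 = -0.0405.
Interval: -0.0405 ± 0.842 × 0.6026 → [-0.548, 0.467].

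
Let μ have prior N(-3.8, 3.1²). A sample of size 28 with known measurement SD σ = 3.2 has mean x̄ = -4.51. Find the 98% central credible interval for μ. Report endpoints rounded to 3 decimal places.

Posterior precision = 1/3.1² + 28/3.2² = 0.1041 + 2.7344 = 2.8384, so posterior SD = 0.5936.
Posterior mean = (-3.8/3.1² + 28·-4.51/3.2²) / 2.8384 = -4.4840.
Interval: -4.4840 ± 2.326 × 0.5936 → [-5.865, -3.103].

[-5.865, -3.103]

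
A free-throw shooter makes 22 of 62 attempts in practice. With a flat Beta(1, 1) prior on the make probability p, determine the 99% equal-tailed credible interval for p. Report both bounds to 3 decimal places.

[0.216, 0.519]

Posterior: Beta(1+22, 1+40) = Beta(23, 41).
Equal-tailed 99% interval: the 0.005 and 0.995 quantiles of Beta(23, 41).
Posterior mean ≈ 0.359, SD ≈ 0.060; a Normal approximation gives roughly [0.206, 0.513].
Exact: F⁻¹(0.005) = 0.216; F⁻¹(0.995) = 0.519.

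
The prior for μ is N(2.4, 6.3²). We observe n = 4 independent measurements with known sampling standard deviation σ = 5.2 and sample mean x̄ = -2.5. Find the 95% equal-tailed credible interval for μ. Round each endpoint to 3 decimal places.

[-6.497, 2.924]

Posterior precision = 1/6.3² + 4/5.2² = 0.0252 + 0.1479 = 0.1731, so posterior SD = 2.4034.
Posterior mean = (2.4/6.3² + 4·-2.5/5.2²) / 0.1731 = -1.7869.
Interval: -1.7869 ± 1.960 × 2.4034 → [-6.497, 2.924].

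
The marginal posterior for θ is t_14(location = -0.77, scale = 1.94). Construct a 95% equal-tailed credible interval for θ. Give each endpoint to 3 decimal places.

The t_14 distribution is symmetric; the 95% interval is -0.77 ± t·1.94 with t_{0.975,14} = 2.145.
Half-width: 2.145 × 1.94 = 4.161.
-0.77 − 4.161 = -4.931; -0.77 + 4.161 = 3.391.

[-4.931, 3.391]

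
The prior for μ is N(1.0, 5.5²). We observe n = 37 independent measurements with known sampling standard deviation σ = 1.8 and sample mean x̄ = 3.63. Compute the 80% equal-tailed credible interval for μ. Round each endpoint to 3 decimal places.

Posterior precision = 1/5.5² + 37/1.8² = 0.0331 + 11.4198 = 11.4528, so posterior SD = 0.2955.
Posterior mean = (1.0/5.5² + 37·3.63/1.8²) / 11.4528 = 3.6224.
Interval: 3.6224 ± 1.282 × 0.2955 → [3.244, 4.001].

[3.244, 4.001]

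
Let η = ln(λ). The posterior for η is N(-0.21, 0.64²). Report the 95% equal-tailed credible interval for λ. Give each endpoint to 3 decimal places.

[0.231, 2.842]

On the log scale the 95% interval is -0.21 ± 1.960 × 0.64 = [-1.4644, 1.0444].
Exponentiate: [e^-1.4644, e^1.0444] = [0.231, 2.842].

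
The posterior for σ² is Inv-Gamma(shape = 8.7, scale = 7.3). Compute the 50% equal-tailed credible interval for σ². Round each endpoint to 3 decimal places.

[0.697, 1.111]

Inverse-Gamma(8.7, 7.3) quantiles: F⁻¹(0.25) and F⁻¹(0.75).
Equivalently, 1/σ² ~ Gamma(8.7, rate = 7.3); invert its 0.75 and 0.25 quantiles.
Posterior mean ≈ 0.948, SD ≈ 0.366; a Normal approximation gives roughly [0.701, 1.195].
Exact: lower = 0.697; upper = 1.111.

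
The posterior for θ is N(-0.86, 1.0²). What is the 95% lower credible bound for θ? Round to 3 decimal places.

-2.505

Need L with P(θ ≥ L) = 0.95: L = -0.86 − z_{0.05}·1.0.
z = 1.645; L = -0.86 − 1.645 × 1.0 = -2.505.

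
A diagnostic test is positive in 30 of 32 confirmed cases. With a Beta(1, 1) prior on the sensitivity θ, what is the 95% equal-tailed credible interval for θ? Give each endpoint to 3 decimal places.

[0.798, 0.981]

Posterior: Beta(1+30, 1+2) = Beta(31, 3).
Equal-tailed 95% interval: the 0.025 and 0.975 quantiles of Beta(31, 3).
Posterior mean ≈ 0.912, SD ≈ 0.048; a Normal approximation gives roughly [0.818, 1.006].
Exact: F⁻¹(0.025) = 0.798; F⁻¹(0.975) = 0.981.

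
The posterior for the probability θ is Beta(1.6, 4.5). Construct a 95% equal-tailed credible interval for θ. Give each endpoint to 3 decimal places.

[0.027, 0.640]

Posterior: Beta(1.6, 4.5).
Equal-tailed 95% interval: the 0.025 and 0.975 quantiles of Beta(1.6, 4.5).
Posterior mean ≈ 0.262, SD ≈ 0.165; a Normal approximation gives roughly [-0.061, 0.586].
Exact: F⁻¹(0.025) = 0.027; F⁻¹(0.975) = 0.640.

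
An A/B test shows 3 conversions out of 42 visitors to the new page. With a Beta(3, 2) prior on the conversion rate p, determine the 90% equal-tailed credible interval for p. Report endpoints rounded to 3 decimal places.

[0.058, 0.215]

Posterior: Beta(3+3, 2+39) = Beta(6, 41).
Equal-tailed 90% interval: the 0.05 and 0.95 quantiles of Beta(6, 41).
Posterior mean ≈ 0.128, SD ≈ 0.048; a Normal approximation gives roughly [0.048, 0.207].
Exact: F⁻¹(0.05) = 0.058; F⁻¹(0.95) = 0.215.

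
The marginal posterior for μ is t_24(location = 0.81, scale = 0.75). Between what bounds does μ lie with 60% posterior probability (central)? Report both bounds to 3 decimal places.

[0.167, 1.453]

The t_24 distribution is symmetric; the 60% interval is 0.81 ± t·0.75 with t_{0.8,24} = 0.857.
Half-width: 0.857 × 0.75 = 0.643.
0.81 − 0.643 = 0.167; 0.81 + 0.643 = 1.453.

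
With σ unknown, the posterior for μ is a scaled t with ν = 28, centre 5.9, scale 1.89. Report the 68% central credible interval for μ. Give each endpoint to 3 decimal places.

[3.986, 7.814]

The t_28 distribution is symmetric; the 68% interval is 5.9 ± t·1.89 with t_{0.84,28} = 1.012.
Half-width: 1.012 × 1.89 = 1.914.
5.9 − 1.914 = 3.986; 5.9 + 1.914 = 7.814.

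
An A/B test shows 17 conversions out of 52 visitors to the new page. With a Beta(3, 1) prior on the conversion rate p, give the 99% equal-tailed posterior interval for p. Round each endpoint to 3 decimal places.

[0.206, 0.527]

Posterior: Beta(3+17, 1+35) = Beta(20, 36).
Equal-tailed 99% interval: the 0.005 and 0.995 quantiles of Beta(20, 36).
Posterior mean ≈ 0.357, SD ≈ 0.063; a Normal approximation gives roughly [0.194, 0.521].
Exact: F⁻¹(0.005) = 0.206; F⁻¹(0.995) = 0.527.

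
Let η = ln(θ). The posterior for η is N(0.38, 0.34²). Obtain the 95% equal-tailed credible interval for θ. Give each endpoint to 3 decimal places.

On the log scale the 95% interval is 0.38 ± 1.960 × 0.34 = [-0.2864, 1.0464].
Exponentiate: [e^-0.2864, e^1.0464] = [0.751, 2.847].

[0.751, 2.847]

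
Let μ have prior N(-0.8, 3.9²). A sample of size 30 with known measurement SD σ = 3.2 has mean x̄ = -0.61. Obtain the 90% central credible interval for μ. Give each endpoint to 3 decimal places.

Posterior precision = 1/3.9² + 30/3.2² = 0.0657 + 2.9297 = 2.9954, so posterior SD = 0.5778.
Posterior mean = (-0.8/3.9² + 30·-0.61/3.2²) / 2.9954 = -0.6142.
Interval: -0.6142 ± 1.645 × 0.5778 → [-1.565, 0.336].

[-1.565, 0.336]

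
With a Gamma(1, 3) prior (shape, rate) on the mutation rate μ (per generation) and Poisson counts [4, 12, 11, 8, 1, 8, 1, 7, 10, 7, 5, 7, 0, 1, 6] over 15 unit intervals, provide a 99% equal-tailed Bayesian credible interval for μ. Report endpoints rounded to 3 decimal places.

Posterior: Gamma(1+88, 3+15) = Gamma(89, 18) (shape, rate).
Equal-tailed 99% interval: Gamma(89, 18) quantiles at 0.005 and 0.995.
Posterior mean ≈ 4.944, SD ≈ 0.524; a Normal approximation gives roughly [3.594, 6.294].
Exact: lower = 3.699; upper = 6.399.

[3.699, 6.399]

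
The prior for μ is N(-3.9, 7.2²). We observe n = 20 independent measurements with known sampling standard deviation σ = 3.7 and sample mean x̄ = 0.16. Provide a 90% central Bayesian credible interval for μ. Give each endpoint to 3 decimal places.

[-1.245, 1.459]

Posterior precision = 1/7.2² + 20/3.7² = 0.0193 + 1.4609 = 1.4802, so posterior SD = 0.8219.
Posterior mean = (-3.9/7.2² + 20·0.16/3.7²) / 1.4802 = 0.1071.
Interval: 0.1071 ± 1.645 × 0.8219 → [-1.245, 1.459].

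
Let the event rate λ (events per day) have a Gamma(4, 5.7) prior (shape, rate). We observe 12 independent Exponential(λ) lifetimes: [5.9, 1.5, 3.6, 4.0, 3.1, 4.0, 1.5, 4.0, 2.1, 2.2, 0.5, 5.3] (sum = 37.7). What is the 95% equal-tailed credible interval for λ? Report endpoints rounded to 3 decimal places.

Posterior: Gamma(4+12, 5.7+37.7) = Gamma(16, 43.4) (shape, rate).
Equal-tailed 95% interval: Gamma(16, 43.4) quantiles at 0.025 and 0.975.
Posterior mean ≈ 0.369, SD ≈ 0.092; a Normal approximation gives roughly [0.188, 0.549].
Exact: lower = 0.211; upper = 0.570.

[0.211, 0.570]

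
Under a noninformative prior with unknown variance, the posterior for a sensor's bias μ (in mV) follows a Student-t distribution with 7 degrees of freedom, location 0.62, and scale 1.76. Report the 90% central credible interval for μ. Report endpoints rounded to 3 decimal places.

The t_7 distribution is symmetric; the 90% interval is 0.62 ± t·1.76 with t_{0.95,7} = 1.895.
Half-width: 1.895 × 1.76 = 3.334.
0.62 − 3.334 = -2.714; 0.62 + 3.334 = 3.954.

[-2.714, 3.954]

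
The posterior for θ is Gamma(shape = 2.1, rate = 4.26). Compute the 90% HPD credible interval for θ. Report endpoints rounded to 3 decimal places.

[0.026, 0.960]

The posterior is unimodal and skewed, so the HPD interval has equal density at both endpoints and is the shortest 90% interval.
Solving f(0.026) = f(0.960) with F(0.960) − F(0.026) = 0.90 gives [0.026, 0.960].
For comparison, the equal-tailed interval is [0.093, 1.151]; the HPD is narrower and shifted toward the mode.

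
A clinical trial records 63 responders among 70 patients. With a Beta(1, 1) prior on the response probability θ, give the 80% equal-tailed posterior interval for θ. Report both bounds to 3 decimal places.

Posterior: Beta(1+63, 1+7) = Beta(64, 8).
Equal-tailed 80% interval: the 0.1 and 0.9 quantiles of Beta(64, 8).
Posterior mean ≈ 0.889, SD ≈ 0.037; a Normal approximation gives roughly [0.842, 0.936].
Exact: F⁻¹(0.1) = 0.840; F⁻¹(0.9) = 0.933.

[0.840, 0.933]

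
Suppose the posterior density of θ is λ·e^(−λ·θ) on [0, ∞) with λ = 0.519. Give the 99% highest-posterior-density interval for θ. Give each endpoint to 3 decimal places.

The exponential density is strictly decreasing on [0, ∞), so the HPD interval is anchored at 0: [0, q] with P(θ ≤ q) = 0.99.
q = −ln(1 − 0.99) / 0.519 = 4.6052 / 0.519 = 8.873.

[0.000, 8.873]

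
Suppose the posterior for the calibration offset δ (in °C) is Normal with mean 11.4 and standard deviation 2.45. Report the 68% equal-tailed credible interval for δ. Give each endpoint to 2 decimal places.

[8.96, 13.84]

The posterior is symmetric, so the 68% equal-tailed interval is δ = 11.4 ± z·2.45 with z = 0.994.
Half-width: 0.994 × 2.45 = 2.44.
11.4 − 2.44 = 8.96; 11.4 + 2.44 = 13.84.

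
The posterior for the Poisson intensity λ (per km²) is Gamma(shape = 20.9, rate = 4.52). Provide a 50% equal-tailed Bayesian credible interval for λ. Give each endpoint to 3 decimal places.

[3.908, 5.260]

Posterior: Gamma(shape 20.9, rate 4.52).
Equal-tailed 50% interval: Gamma(20.9, 4.52) quantiles at 0.25 and 0.75.
Posterior mean ≈ 4.624, SD ≈ 1.011; a Normal approximation gives roughly [3.942, 5.306].
Exact: lower = 3.908; upper = 5.260.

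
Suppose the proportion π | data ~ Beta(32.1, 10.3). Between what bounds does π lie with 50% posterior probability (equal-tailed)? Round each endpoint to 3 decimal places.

[0.715, 0.804]

Posterior: Beta(32.1, 10.3).
Equal-tailed 50% interval: the 0.25 and 0.75 quantiles of Beta(32.1, 10.3).
Posterior mean ≈ 0.757, SD ≈ 0.065; a Normal approximation gives roughly [0.713, 0.801].
Exact: F⁻¹(0.25) = 0.715; F⁻¹(0.75) = 0.804.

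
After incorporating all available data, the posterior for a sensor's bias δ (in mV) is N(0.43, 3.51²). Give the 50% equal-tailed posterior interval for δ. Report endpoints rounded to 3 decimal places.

The posterior is symmetric, so the 50% equal-tailed interval is δ = 0.43 ± z·3.51 with z = 0.674.
Half-width: 0.674 × 3.51 = 2.367.
0.43 − 2.367 = -1.937; 0.43 + 2.367 = 2.797.

[-1.937, 2.797]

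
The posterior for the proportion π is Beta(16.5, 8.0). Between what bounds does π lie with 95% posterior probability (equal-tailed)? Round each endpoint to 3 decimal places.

[0.480, 0.840]

Posterior: Beta(16.5, 8.0).
Equal-tailed 95% interval: the 0.025 and 0.975 quantiles of Beta(16.5, 8.0).
Posterior mean ≈ 0.673, SD ≈ 0.093; a Normal approximation gives roughly [0.491, 0.855].
Exact: F⁻¹(0.025) = 0.480; F⁻¹(0.975) = 0.840.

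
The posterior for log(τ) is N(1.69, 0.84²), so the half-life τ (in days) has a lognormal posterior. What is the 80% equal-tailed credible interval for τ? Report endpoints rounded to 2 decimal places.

[1.85, 15.90]

On the log scale the 80% interval is 1.69 ± 1.282 × 0.84 = [0.6135, 2.7665].
Exponentiate: [e^0.6135, e^2.7665] = [1.85, 15.90].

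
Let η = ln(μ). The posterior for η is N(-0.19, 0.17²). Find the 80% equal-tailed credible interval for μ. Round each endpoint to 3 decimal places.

On the log scale the 80% interval is -0.19 ± 1.282 × 0.17 = [-0.4079, 0.0279].
Exponentiate: [e^-0.4079, e^0.0279] = [0.665, 1.028].

[0.665, 1.028]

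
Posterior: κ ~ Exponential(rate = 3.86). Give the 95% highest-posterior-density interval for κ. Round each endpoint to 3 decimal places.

The exponential density is strictly decreasing on [0, ∞), so the HPD interval is anchored at 0: [0, q] with P(κ ≤ q) = 0.95.
q = −ln(1 − 0.95) / 3.86 = 2.9957 / 3.86 = 0.776.

[0.000, 0.776]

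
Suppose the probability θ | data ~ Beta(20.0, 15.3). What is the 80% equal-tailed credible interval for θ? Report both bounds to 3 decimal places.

[0.459, 0.672]

Posterior: Beta(20.0, 15.3).
Equal-tailed 80% interval: the 0.1 and 0.9 quantiles of Beta(20.0, 15.3).
Posterior mean ≈ 0.567, SD ≈ 0.082; a Normal approximation gives roughly [0.461, 0.672].
Exact: F⁻¹(0.1) = 0.459; F⁻¹(0.9) = 0.672.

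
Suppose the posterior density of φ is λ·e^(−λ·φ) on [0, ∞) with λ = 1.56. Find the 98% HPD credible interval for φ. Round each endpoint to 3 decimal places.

The exponential density is strictly decreasing on [0, ∞), so the HPD interval is anchored at 0: [0, q] with P(φ ≤ q) = 0.98.
q = −ln(1 − 0.98) / 1.56 = 3.9120 / 1.56 = 2.508.

[0.000, 2.508]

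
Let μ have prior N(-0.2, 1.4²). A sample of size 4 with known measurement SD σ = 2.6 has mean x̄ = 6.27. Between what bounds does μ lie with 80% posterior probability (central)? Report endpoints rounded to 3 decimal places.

[2.053, 4.495]

Posterior precision = 1/1.4² + 4/2.6² = 0.5102 + 0.5917 = 1.1019, so posterior SD = 0.9526.
Posterior mean = (-0.2/1.4² + 4·6.27/2.6²) / 1.1019 = 3.2743.
Interval: 3.2743 ± 1.282 × 0.9526 → [2.053, 4.495].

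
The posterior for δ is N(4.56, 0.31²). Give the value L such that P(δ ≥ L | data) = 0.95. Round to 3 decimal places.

4.050

Need L with P(δ ≥ L) = 0.95: L = 4.56 − z_{0.05}·0.31.
z = 1.645; L = 4.56 − 1.645 × 0.31 = 4.050.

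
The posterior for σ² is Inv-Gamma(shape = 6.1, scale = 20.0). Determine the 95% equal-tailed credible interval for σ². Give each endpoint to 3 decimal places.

[1.694, 8.843]

Inverse-Gamma(6.1, 20.0) quantiles: F⁻¹(0.025) and F⁻¹(0.975).
Equivalently, 1/σ² ~ Gamma(6.1, rate = 20.0); invert its 0.975 and 0.025 quantiles.
Posterior mean ≈ 3.922, SD ≈ 1.937; a Normal approximation gives roughly [0.126, 7.717].
Exact: lower = 1.694; upper = 8.843.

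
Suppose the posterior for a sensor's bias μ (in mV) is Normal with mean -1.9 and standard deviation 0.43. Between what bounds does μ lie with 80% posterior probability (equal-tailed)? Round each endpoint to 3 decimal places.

[-2.451, -1.349]

The posterior is symmetric, so the 80% equal-tailed interval is μ = -1.9 ± z·0.43 with z = 1.282.
Half-width: 1.282 × 0.43 = 0.551.
-1.9 − 0.551 = -2.451; -1.9 + 0.551 = -1.349.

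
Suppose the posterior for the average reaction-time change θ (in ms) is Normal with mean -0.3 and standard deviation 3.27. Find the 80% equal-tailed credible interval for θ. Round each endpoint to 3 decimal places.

The posterior is symmetric, so the 80% equal-tailed interval is θ = -0.3 ± z·3.27 with z = 1.282.
Half-width: 1.282 × 3.27 = 4.191.
-0.3 − 4.191 = -4.491; -0.3 + 4.191 = 3.891.

[-4.491, 3.891]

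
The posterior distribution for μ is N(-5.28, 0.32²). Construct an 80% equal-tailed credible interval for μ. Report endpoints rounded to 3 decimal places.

The posterior is symmetric, so the 80% equal-tailed interval is μ = -5.28 ± z·0.32 with z = 1.282.
Half-width: 1.282 × 0.32 = 0.410.
-5.28 − 0.410 = -5.690; -5.28 + 0.410 = -4.870.

[-5.690, -4.870]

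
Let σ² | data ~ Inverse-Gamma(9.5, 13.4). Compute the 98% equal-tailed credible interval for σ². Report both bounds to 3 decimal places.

[0.741, 3.511]

Inverse-Gamma(9.5, 13.4) quantiles: F⁻¹(0.01) and F⁻¹(0.99).
Equivalently, 1/σ² ~ Gamma(9.5, rate = 13.4); invert its 0.99 and 0.01 quantiles.
Posterior mean ≈ 1.576, SD ≈ 0.576; a Normal approximation gives roughly [0.237, 2.916].
Exact: lower = 0.741; upper = 3.511.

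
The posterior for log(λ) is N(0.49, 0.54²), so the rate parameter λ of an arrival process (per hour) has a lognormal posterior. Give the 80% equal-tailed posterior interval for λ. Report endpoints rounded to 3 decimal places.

On the log scale the 80% interval is 0.49 ± 1.282 × 0.54 = [-0.2020, 1.1820].
Exponentiate: [e^-0.2020, e^1.1820] = [0.817, 3.261].

[0.817, 3.261]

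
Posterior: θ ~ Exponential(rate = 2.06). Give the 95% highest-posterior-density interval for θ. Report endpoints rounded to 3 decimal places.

The exponential density is strictly decreasing on [0, ∞), so the HPD interval is anchored at 0: [0, q] with P(θ ≤ q) = 0.95.
q = −ln(1 − 0.95) / 2.06 = 2.9957 / 2.06 = 1.454.

[0.000, 1.454]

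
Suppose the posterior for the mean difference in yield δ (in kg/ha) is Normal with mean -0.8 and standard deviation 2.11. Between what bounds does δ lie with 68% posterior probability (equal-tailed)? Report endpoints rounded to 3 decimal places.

[-2.898, 1.298]

The posterior is symmetric, so the 68% equal-tailed interval is δ = -0.8 ± z·2.11 with z = 0.994.
Half-width: 0.994 × 2.11 = 2.098.
-0.8 − 2.098 = -2.898; -0.8 + 2.098 = 1.298.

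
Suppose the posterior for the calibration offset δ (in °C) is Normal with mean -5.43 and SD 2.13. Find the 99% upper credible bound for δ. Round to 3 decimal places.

-0.475

Need U with P(δ ≤ U) = 0.99: U = -5.43 + z_{0.01}·2.13.
z = 2.326; U = -5.43 + 2.326 × 2.13 = -0.475.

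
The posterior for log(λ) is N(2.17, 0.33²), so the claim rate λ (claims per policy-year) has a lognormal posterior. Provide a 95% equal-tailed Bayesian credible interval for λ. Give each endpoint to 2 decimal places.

[4.59, 16.72]

On the log scale the 95% interval is 2.17 ± 1.960 × 0.33 = [1.5232, 2.8168].
Exponentiate: [e^1.5232, e^2.8168] = [4.59, 16.72].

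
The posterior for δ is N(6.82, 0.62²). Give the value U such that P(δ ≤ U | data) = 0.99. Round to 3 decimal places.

8.262

Need U with P(δ ≤ U) = 0.99: U = 6.82 + z_{0.01}·0.62.
z = 2.326; U = 6.82 + 2.326 × 0.62 = 8.262.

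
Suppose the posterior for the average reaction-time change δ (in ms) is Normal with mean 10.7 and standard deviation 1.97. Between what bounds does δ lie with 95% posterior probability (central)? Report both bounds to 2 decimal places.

The posterior is symmetric, so the 95% equal-tailed interval is δ = 10.7 ± z·1.97 with z = 1.960.
Half-width: 1.960 × 1.97 = 3.86.
10.7 − 3.86 = 6.84; 10.7 + 3.86 = 14.56.

[6.84, 14.56]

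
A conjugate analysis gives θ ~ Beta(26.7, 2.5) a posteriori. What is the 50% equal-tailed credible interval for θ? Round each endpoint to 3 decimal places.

Posterior: Beta(26.7, 2.5).
Equal-tailed 50% interval: the 0.25 and 0.75 quantiles of Beta(26.7, 2.5).
Posterior mean ≈ 0.914, SD ≈ 0.051; a Normal approximation gives roughly [0.880, 0.949].
Exact: F⁻¹(0.25) = 0.886; F⁻¹(0.75) = 0.952.

[0.886, 0.952]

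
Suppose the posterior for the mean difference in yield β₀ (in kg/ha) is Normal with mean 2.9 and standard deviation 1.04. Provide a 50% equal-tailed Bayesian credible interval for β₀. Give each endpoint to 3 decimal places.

The posterior is symmetric, so the 50% equal-tailed interval is β₀ = 2.9 ± z·1.04 with z = 0.674.
Half-width: 0.674 × 1.04 = 0.701.
2.9 − 0.701 = 2.199; 2.9 + 0.701 = 3.601.

[2.199, 3.601]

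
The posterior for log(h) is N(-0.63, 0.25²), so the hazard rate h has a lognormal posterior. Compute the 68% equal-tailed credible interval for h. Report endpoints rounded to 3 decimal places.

On the log scale the 68% interval is -0.63 ± 0.994 × 0.25 = [-0.8786, -0.3814].
Exponentiate: [e^-0.8786, e^-0.3814] = [0.415, 0.683].

[0.415, 0.683]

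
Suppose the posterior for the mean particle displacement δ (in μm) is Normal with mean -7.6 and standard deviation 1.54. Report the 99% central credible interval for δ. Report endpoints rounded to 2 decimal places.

[-11.57, -3.63]

The posterior is symmetric, so the 99% equal-tailed interval is δ = -7.6 ± z·1.54 with z = 2.576.
Half-width: 2.576 × 1.54 = 3.97.
-7.6 − 3.97 = -11.57; -7.6 + 3.97 = -3.63.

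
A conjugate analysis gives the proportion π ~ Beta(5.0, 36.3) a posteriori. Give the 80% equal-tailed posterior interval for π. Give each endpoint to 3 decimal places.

Posterior: Beta(5.0, 36.3).
Equal-tailed 80% interval: the 0.1 and 0.9 quantiles of Beta(5.0, 36.3).
Posterior mean ≈ 0.121, SD ≈ 0.050; a Normal approximation gives roughly [0.057, 0.185].
Exact: F⁻¹(0.1) = 0.062; F⁻¹(0.9) = 0.189.

[0.062, 0.189]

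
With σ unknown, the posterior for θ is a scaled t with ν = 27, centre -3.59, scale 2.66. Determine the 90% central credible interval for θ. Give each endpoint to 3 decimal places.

[-8.121, 0.941]

The t_27 distribution is symmetric; the 90% interval is -3.59 ± t·2.66 with t_{0.95,27} = 1.703.
Half-width: 1.703 × 2.66 = 4.531.
-3.59 − 4.531 = -8.121; -3.59 + 4.531 = 0.941.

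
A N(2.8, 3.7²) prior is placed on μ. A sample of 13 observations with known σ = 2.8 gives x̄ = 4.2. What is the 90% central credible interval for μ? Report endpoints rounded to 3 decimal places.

[2.891, 5.391]

Posterior precision = 1/3.7² + 13/2.8² = 0.0730 + 1.6582 = 1.7312, so posterior SD = 0.7600.
Posterior mean = (2.8/3.7² + 13·4.2/2.8²) / 1.7312 = 4.1409.
Interval: 4.1409 ± 1.645 × 0.7600 → [2.891, 5.391].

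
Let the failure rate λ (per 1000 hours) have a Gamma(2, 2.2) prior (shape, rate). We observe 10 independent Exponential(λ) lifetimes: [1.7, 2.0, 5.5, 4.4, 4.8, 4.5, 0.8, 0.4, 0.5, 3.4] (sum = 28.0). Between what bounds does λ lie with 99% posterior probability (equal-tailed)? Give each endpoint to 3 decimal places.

Posterior: Gamma(2+10, 2.2+28.0) = Gamma(12, 30.2) (shape, rate).
Equal-tailed 99% interval: Gamma(12, 30.2) quantiles at 0.005 and 0.995.
Posterior mean ≈ 0.397, SD ≈ 0.115; a Normal approximation gives roughly [0.102, 0.693].
Exact: lower = 0.164; upper = 0.754.

[0.164, 0.754]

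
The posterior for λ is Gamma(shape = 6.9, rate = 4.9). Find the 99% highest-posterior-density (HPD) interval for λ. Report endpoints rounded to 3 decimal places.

The posterior is unimodal and skewed, so the HPD interval has equal density at both endpoints and is the shortest 99% interval.
Solving f(0.326) = f(2.998) with F(2.998) − F(0.326) = 0.99 gives [0.326, 2.998].
For comparison, the equal-tailed interval is [0.405, 3.165]; the HPD is narrower and shifted toward the mode.

[0.326, 2.998]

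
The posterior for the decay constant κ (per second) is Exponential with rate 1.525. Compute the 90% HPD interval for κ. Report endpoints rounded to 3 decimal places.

[0.000, 1.510]

The exponential density is strictly decreasing on [0, ∞), so the HPD interval is anchored at 0: [0, q] with P(κ ≤ q) = 0.90.
q = −ln(1 − 0.90) / 1.525 = 2.3026 / 1.525 = 1.510.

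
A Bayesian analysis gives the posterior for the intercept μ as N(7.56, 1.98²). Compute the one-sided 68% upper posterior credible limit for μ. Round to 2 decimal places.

8.49

Need U with P(μ ≤ U) = 0.68: U = 7.56 + z_{0.32}·1.98.
z = 0.468; U = 7.56 + 0.468 × 1.98 = 8.49.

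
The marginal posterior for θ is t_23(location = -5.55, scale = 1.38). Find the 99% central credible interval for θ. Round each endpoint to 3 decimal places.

The t_23 distribution is symmetric; the 99% interval is -5.55 ± t·1.38 with t_{0.995,23} = 2.807.
Half-width: 2.807 × 1.38 = 3.874.
-5.55 − 3.874 = -9.424; -5.55 + 3.874 = -1.676.

[-9.424, -1.676]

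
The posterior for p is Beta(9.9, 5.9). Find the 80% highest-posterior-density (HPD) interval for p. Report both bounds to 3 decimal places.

[0.482, 0.788]

The posterior is unimodal and skewed, so the HPD interval has equal density at both endpoints and is the shortest 80% interval.
Solving f(0.482) = f(0.788) with F(0.788) − F(0.482) = 0.80 gives [0.482, 0.788].
For comparison, the equal-tailed interval is [0.469, 0.777]; the HPD is narrower and shifted toward the mode.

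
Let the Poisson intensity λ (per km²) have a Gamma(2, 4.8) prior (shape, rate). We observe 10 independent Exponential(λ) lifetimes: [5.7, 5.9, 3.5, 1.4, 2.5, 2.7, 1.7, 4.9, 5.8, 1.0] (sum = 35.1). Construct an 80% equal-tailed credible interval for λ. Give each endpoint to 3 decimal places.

Posterior: Gamma(2+10, 4.8+35.1) = Gamma(12, 39.9) (shape, rate).
Equal-tailed 80% interval: Gamma(12, 39.9) quantiles at 0.1 and 0.9.
Posterior mean ≈ 0.301, SD ≈ 0.087; a Normal approximation gives roughly [0.189, 0.412].
Exact: lower = 0.196; upper = 0.416.

[0.196, 0.416]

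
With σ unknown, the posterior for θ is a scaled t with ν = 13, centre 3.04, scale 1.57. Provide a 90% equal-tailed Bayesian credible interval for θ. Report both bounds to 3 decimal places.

The t_13 distribution is symmetric; the 90% interval is 3.04 ± t·1.57 with t_{0.95,13} = 1.771.
Half-width: 1.771 × 1.57 = 2.780.
3.04 − 2.780 = 0.260; 3.04 + 2.780 = 5.820.

[0.260, 5.820]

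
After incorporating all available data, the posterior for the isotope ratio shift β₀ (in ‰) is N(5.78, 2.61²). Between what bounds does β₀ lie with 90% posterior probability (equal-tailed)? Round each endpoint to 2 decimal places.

The posterior is symmetric, so the 90% equal-tailed interval is β₀ = 5.78 ± z·2.61 with z = 1.645.
Half-width: 1.645 × 2.61 = 4.29.
5.78 − 4.29 = 1.49; 5.78 + 4.29 = 10.07.

[1.49, 10.07]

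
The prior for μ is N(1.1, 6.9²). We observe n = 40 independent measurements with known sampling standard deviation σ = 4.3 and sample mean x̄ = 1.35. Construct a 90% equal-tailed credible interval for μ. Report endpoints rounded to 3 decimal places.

[0.235, 2.461]

Posterior precision = 1/6.9² + 40/4.3² = 0.0210 + 2.1633 = 2.1843, so posterior SD = 0.6766.
Posterior mean = (1.1/6.9² + 40·1.35/4.3²) / 2.1843 = 1.3476.
Interval: 1.3476 ± 1.645 × 0.6766 → [0.235, 2.461].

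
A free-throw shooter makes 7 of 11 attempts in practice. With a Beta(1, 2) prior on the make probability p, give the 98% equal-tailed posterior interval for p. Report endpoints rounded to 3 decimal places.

Posterior: Beta(1+7, 2+4) = Beta(8, 6).
Equal-tailed 98% interval: the 0.01 and 0.99 quantiles of Beta(8, 6).
Posterior mean ≈ 0.571, SD ≈ 0.128; a Normal approximation gives roughly [0.274, 0.869].
Exact: F⁻¹(0.01) = 0.273; F⁻¹(0.99) = 0.841.

[0.273, 0.841]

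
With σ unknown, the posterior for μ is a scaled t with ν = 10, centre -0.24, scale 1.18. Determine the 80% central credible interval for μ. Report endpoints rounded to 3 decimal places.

The t_10 distribution is symmetric; the 80% interval is -0.24 ± t·1.18 with t_{0.9,10} = 1.372.
Half-width: 1.372 × 1.18 = 1.619.
-0.24 − 1.619 = -1.859; -0.24 + 1.619 = 1.379.

[-1.859, 1.379]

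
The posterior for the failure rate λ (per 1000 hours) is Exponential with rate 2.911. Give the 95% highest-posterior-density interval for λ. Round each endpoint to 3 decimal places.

[0.000, 1.029]

The exponential density is strictly decreasing on [0, ∞), so the HPD interval is anchored at 0: [0, q] with P(λ ≤ q) = 0.95.
q = −ln(1 − 0.95) / 2.911 = 2.9957 / 2.911 = 1.029.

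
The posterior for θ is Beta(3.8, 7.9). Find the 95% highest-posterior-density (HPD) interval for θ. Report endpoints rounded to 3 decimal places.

The posterior is unimodal and skewed, so the HPD interval has equal density at both endpoints and is the shortest 95% interval.
Solving f(0.085) = f(0.581) with F(0.581) − F(0.085) = 0.95 gives [0.085, 0.581].
For comparison, the equal-tailed interval is [0.102, 0.604]; the HPD is narrower and shifted toward the mode.

[0.085, 0.581]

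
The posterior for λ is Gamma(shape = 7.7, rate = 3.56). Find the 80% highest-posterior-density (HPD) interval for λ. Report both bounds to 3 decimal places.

[1.089, 2.989]

The posterior is unimodal and skewed, so the HPD interval has equal density at both endpoints and is the shortest 80% interval.
Solving f(1.089) = f(2.989) with F(2.989) − F(1.089) = 0.80 gives [1.089, 2.989].
For comparison, the equal-tailed interval is [1.243, 3.203]; the HPD is narrower and shifted toward the mode.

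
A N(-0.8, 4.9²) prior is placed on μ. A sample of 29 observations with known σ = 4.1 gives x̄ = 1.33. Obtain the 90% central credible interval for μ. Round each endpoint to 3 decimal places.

[0.042, 2.517]

Posterior precision = 1/4.9² + 29/4.1² = 0.0416 + 1.7252 = 1.7668, so posterior SD = 0.7523.
Posterior mean = (-0.8/4.9² + 29·1.33/4.1²) / 1.7668 = 1.2798.
Interval: 1.2798 ± 1.645 × 0.7523 → [0.042, 2.517].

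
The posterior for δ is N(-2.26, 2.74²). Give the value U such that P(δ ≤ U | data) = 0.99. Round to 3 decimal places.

4.114

Need U with P(δ ≤ U) = 0.99: U = -2.26 + z_{0.01}·2.74.
z = 2.326; U = -2.26 + 2.326 × 2.74 = 4.114.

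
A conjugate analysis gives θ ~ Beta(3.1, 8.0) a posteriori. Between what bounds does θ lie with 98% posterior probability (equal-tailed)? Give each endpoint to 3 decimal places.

Posterior: Beta(3.1, 8.0).
Equal-tailed 98% interval: the 0.01 and 0.99 quantiles of Beta(3.1, 8.0).
Posterior mean ≈ 0.279, SD ≈ 0.129; a Normal approximation gives roughly [-0.021, 0.579].
Exact: F⁻¹(0.01) = 0.051; F⁻¹(0.99) = 0.617.

[0.051, 0.617]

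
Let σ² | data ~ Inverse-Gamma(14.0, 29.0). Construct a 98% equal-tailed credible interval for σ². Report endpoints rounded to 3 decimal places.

Inverse-Gamma(14.0, 29.0) quantiles: F⁻¹(0.01) and F⁻¹(0.99).
Equivalently, 1/σ² ~ Gamma(14.0, rate = 29.0); invert its 0.99 and 0.01 quantiles.
Posterior mean ≈ 2.231, SD ≈ 0.644; a Normal approximation gives roughly [0.733, 3.729].
Exact: lower = 1.201; upper = 4.276.

[1.201, 4.276]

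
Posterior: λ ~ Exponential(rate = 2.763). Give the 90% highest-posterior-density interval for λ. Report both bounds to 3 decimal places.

The exponential density is strictly decreasing on [0, ∞), so the HPD interval is anchored at 0: [0, q] with P(λ ≤ q) = 0.90.
q = −ln(1 − 0.90) / 2.763 = 2.3026 / 2.763 = 0.833.

[0.000, 0.833]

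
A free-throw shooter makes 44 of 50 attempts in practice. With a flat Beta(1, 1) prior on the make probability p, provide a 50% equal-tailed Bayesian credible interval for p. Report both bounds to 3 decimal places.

[0.836, 0.899]

Posterior: Beta(1+44, 1+6) = Beta(45, 7).
Equal-tailed 50% interval: the 0.25 and 0.75 quantiles of Beta(45, 7).
Posterior mean ≈ 0.865, SD ≈ 0.047; a Normal approximation gives roughly [0.834, 0.897].
Exact: F⁻¹(0.25) = 0.836; F⁻¹(0.75) = 0.899.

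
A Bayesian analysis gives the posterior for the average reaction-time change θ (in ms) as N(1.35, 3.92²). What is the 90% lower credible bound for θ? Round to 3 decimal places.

-3.674

Need L with P(θ ≥ L) = 0.90: L = 1.35 − z_{0.1}·3.92.
z = 1.282; L = 1.35 − 1.282 × 3.92 = -3.674.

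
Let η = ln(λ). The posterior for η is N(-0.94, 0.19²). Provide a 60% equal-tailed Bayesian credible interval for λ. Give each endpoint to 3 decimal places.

[0.333, 0.458]

On the log scale the 60% interval is -0.94 ± 0.842 × 0.19 = [-1.0999, -0.7801].
Exponentiate: [e^-1.0999, e^-0.7801] = [0.333, 0.458].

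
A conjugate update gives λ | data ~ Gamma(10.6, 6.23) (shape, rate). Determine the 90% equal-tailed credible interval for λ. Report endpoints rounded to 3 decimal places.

[0.942, 2.642]

Posterior: Gamma(shape 10.6, rate 6.23).
Equal-tailed 90% interval: Gamma(10.6, 6.23) quantiles at 0.05 and 0.95.
Posterior mean ≈ 1.701, SD ≈ 0.523; a Normal approximation gives roughly [0.842, 2.561].
Exact: lower = 0.942; upper = 2.642.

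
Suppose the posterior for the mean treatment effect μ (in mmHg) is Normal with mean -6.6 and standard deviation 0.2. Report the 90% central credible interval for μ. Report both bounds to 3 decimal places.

The posterior is symmetric, so the 90% equal-tailed interval is μ = -6.6 ± z·0.2 with z = 1.645.
Half-width: 1.645 × 0.2 = 0.329.
-6.6 − 0.329 = -6.929; -6.6 + 0.329 = -6.271.

[-6.929, -6.271]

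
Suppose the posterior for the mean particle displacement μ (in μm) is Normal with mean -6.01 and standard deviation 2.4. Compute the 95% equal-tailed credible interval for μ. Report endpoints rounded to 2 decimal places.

The posterior is symmetric, so the 95% equal-tailed interval is μ = -6.01 ± z·2.4 with z = 1.960.
Half-width: 1.960 × 2.4 = 4.70.
-6.01 − 4.70 = -10.71; -6.01 + 4.70 = -1.31.

[-10.71, -1.31]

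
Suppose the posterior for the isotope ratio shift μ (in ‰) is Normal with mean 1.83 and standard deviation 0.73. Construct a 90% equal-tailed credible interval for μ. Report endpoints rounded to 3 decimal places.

[0.629, 3.031]

The posterior is symmetric, so the 90% equal-tailed interval is μ = 1.83 ± z·0.73 with z = 1.645.
Half-width: 1.645 × 0.73 = 1.201.
1.83 − 1.201 = 0.629; 1.83 + 1.201 = 3.031.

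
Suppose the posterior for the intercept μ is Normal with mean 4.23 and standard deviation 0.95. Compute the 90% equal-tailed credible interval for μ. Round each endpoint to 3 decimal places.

The posterior is symmetric, so the 90% equal-tailed interval is μ = 4.23 ± z·0.95 with z = 1.645.
Half-width: 1.645 × 0.95 = 1.563.
4.23 − 1.563 = 2.667; 4.23 + 1.563 = 5.793.

[2.667, 5.793]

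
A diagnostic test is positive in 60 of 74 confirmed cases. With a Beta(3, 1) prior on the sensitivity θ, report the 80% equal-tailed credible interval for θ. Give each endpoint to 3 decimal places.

[0.749, 0.863]

Posterior: Beta(3+60, 1+14) = Beta(63, 15).
Equal-tailed 80% interval: the 0.1 and 0.9 quantiles of Beta(63, 15).
Posterior mean ≈ 0.808, SD ≈ 0.044; a Normal approximation gives roughly [0.751, 0.865].
Exact: F⁻¹(0.1) = 0.749; F⁻¹(0.9) = 0.863.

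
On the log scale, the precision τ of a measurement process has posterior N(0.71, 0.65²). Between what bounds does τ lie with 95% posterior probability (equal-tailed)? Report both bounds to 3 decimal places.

[0.569, 7.272]

On the log scale the 95% interval is 0.71 ± 1.960 × 0.65 = [-0.5640, 1.9840].
Exponentiate: [e^-0.5640, e^1.9840] = [0.569, 7.272].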